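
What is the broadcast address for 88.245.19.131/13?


Network: 88.240.0.0/13
Host bits = 19
Set all host bits to 1:
Broadcast: 88.247.255.255


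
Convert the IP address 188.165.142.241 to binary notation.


188 = 10111100
165 = 10100101
142 = 10001110
241 = 11110001
Binary: 10111100.10100101.10001110.11110001


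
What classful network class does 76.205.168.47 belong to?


First octet: 76
Binary: 01001100
0xxxxxxx -> Class A (1-126)
Class A, default mask 255.0.0.0 (/8)


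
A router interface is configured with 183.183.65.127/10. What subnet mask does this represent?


/10 means 10 network bits, 22 host bits
Binary: 11111111110000000000000000000000
Mask: 255.192.0.0


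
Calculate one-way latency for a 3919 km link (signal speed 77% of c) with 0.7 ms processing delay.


Speed = 0.77 * 3e5 km/s = 231000 km/s
Propagation delay = 3919 / 231000 = 0.017 s = 16.9654 ms
Processing delay = 0.7 ms
Total one-way latency = 17.6654 ms


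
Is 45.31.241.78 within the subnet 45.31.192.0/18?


Subnet network: 45.31.192.0
Test IP AND mask: 45.31.192.0
Yes, 45.31.241.78 is in 45.31.192.0/18


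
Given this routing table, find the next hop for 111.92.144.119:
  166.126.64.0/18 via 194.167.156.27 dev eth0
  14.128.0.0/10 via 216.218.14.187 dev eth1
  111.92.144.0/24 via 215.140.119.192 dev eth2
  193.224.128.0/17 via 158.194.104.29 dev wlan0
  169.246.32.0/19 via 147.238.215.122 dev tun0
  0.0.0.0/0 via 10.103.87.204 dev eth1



Longest prefix match for 111.92.144.119:
  /18 166.126.64.0: no
  /10 14.128.0.0: no
  /24 111.92.144.0: MATCH
  /17 193.224.128.0: no
  /19 169.246.32.0: no
  /0 0.0.0.0: MATCH
Selected: next-hop 215.140.119.192 via eth2 (matched /24)


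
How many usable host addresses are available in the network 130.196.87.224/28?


Host bits = 32 - 28 = 4
Total addresses = 2^4 = 16
Usable = total - 2 (network and broadcast)
Usable hosts: 14


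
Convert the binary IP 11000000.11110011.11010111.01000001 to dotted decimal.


11000000 = 192
11110011 = 243
11010111 = 215
01000001 = 65
IP: 192.243.215.65


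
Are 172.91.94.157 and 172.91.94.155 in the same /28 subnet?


Mask: 255.255.255.240
172.91.94.157 AND mask = 172.91.94.144
172.91.94.155 AND mask = 172.91.94.144
Yes, same subnet (172.91.94.144)


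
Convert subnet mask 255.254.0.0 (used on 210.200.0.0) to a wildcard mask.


Subnet mask: 255.254.0.0
Wildcard = 255.255.255.255 - subnet mask
255 - 255 = 0
255 - 254 = 1
255 - 0 = 255
255 - 0 = 255
Wildcard: 0.1.255.255


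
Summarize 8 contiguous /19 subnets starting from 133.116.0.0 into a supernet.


Original prefix: /19
Number of subnets: 8 = 2^3
New prefix = 19 - 3 = 16
Supernet: 133.116.0.0/16


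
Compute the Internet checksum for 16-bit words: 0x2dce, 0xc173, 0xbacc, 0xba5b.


Sum all words (with carry folding):
+ 0x2dce = 0x2dce
+ 0xc173 = 0xef41
+ 0xbacc = 0xaa0e
+ 0xba5b = 0x646a
One's complement: ~0x646a
Checksum = 0x9b95


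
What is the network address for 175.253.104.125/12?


IP:   10101111.11111101.01101000.01111101
Mask: 11111111.11110000.00000000.00000000
AND operation:
Net:  10101111.11110000.00000000.00000000
Network: 175.240.0.0/12


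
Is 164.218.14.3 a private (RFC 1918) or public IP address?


RFC 1918 private ranges:
  10.0.0.0/8 (10.0.0.0 - 10.255.255.255)
  172.16.0.0/12 (172.16.0.0 - 172.31.255.255)
  192.168.0.0/16 (192.168.0.0 - 192.168.255.255)
Public (not in any RFC 1918 range)


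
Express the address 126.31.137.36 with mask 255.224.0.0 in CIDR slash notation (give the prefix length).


Binary: 11111111.11100000.00000000.00000000
Count leading 1s
Prefix: /11


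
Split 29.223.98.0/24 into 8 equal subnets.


New prefix = 24 + 3 = 27
Each subnet has 32 addresses
  29.223.98.0/27
  29.223.98.32/27
  29.223.98.64/27
  29.223.98.96/27
  29.223.98.128/27
  29.223.98.160/27
  29.223.98.192/27
  29.223.98.224/27
Subnets: 29.223.98.0/27, 29.223.98.32/27, 29.223.98.64/27, 29.223.98.96/27, 29.223.98.128/27, 29.223.98.160/27, 29.223.98.192/27, 29.223.98.224/27


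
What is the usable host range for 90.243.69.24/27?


Network: 90.243.69.0
Broadcast: 90.243.69.31
First usable = network + 1
Last usable = broadcast - 1
Range: 90.243.69.1 to 90.243.69.30


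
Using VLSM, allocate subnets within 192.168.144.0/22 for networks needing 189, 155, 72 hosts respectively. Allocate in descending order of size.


189 hosts -> /24 (254 usable): 192.168.144.0/24
155 hosts -> /24 (254 usable): 192.168.145.0/24
72 hosts -> /25 (126 usable): 192.168.146.0/25
Allocation: 192.168.144.0/24 (189 hosts, 254 usable); 192.168.145.0/24 (155 hosts, 254 usable); 192.168.146.0/25 (72 hosts, 126 usable)


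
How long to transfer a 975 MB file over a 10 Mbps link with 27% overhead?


Effective throughput = 10 * (1 - 27/100) = 7.3 Mbps
File size in Mb = 975 * 8 = 7800 Mb
Time = 7800 / 7.3
Time = 1068.4932 seconds


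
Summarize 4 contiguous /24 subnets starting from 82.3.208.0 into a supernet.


Original prefix: /24
Number of subnets: 4 = 2^2
New prefix = 24 - 2 = 22
Supernet: 82.3.208.0/22


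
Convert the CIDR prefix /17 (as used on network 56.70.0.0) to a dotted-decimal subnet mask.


/17 means 17 network bits, 15 host bits
Binary: 11111111111111111000000000000000
Mask: 255.255.128.0


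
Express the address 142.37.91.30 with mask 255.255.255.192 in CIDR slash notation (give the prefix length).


Binary: 11111111.11111111.11111111.11000000
Count leading 1s
Prefix: /26


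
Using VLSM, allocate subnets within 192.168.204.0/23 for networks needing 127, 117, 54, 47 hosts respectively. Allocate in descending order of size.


127 hosts -> /24 (254 usable): 192.168.204.0/24
117 hosts -> /25 (126 usable): 192.168.205.0/25
54 hosts -> /26 (62 usable): 192.168.205.128/26
47 hosts -> /26 (62 usable): 192.168.205.192/26
Allocation: 192.168.204.0/24 (127 hosts, 254 usable); 192.168.205.0/25 (117 hosts, 126 usable); 192.168.205.128/26 (54 hosts, 62 usable); 192.168.205.192/26 (47 hosts, 62 usable)


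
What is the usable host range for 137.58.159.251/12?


Network: 137.48.0.0
Broadcast: 137.63.255.255
First usable = network + 1
Last usable = broadcast - 1
Range: 137.48.0.1 to 137.63.255.254


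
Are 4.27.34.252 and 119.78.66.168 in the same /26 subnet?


Mask: 255.255.255.192
4.27.34.252 AND mask = 4.27.34.192
119.78.66.168 AND mask = 119.78.66.128
No, different subnets (4.27.34.192 vs 119.78.66.128)


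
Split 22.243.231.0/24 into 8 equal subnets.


New prefix = 24 + 3 = 27
Each subnet has 32 addresses
  22.243.231.0/27
  22.243.231.32/27
  22.243.231.64/27
  22.243.231.96/27
  22.243.231.128/27
  22.243.231.160/27
  22.243.231.192/27
  22.243.231.224/27
Subnets: 22.243.231.0/27, 22.243.231.32/27, 22.243.231.64/27, 22.243.231.96/27, 22.243.231.128/27, 22.243.231.160/27, 22.243.231.192/27, 22.243.231.224/27


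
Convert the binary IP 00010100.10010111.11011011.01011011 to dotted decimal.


00010100 = 20
10010111 = 151
11011011 = 219
01011011 = 91
IP: 20.151.219.91


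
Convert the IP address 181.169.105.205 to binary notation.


181 = 10110101
169 = 10101001
105 = 01101001
205 = 11001101
Binary: 10110101.10101001.01101001.11001101


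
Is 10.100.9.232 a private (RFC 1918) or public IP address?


RFC 1918 private ranges:
  10.0.0.0/8 (10.0.0.0 - 10.255.255.255)
  172.16.0.0/12 (172.16.0.0 - 172.31.255.255)
  192.168.0.0/16 (192.168.0.0 - 192.168.255.255)
Private (in 10.0.0.0/8)


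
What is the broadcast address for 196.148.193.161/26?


Network: 196.148.193.128/26
Host bits = 6
Set all host bits to 1:
Broadcast: 196.148.193.191


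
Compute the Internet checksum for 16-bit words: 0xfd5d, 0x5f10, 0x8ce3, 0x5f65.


Sum all words (with carry folding):
+ 0xfd5d = 0xfd5d
+ 0x5f10 = 0x5c6e
+ 0x8ce3 = 0xe951
+ 0x5f65 = 0x48b7
One's complement: ~0x48b7
Checksum = 0xb748


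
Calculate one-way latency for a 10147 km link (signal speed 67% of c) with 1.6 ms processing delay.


Speed = 0.67 * 3e5 km/s = 201000 km/s
Propagation delay = 10147 / 201000 = 0.0505 s = 50.4826 ms
Processing delay = 1.6 ms
Total one-way latency = 52.0826 ms


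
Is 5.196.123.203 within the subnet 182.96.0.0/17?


Subnet network: 182.96.0.0
Test IP AND mask: 5.196.0.0
No, 5.196.123.203 is not in 182.96.0.0/17


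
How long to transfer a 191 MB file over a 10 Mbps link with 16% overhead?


Effective throughput = 10 * (1 - 16/100) = 8.4 Mbps
File size in Mb = 191 * 8 = 1528 Mb
Time = 1528 / 8.4
Time = 181.9048 seconds


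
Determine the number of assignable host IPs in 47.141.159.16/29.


Host bits = 32 - 29 = 3
Total addresses = 2^3 = 8
Usable = total - 2 (network and broadcast)
Usable hosts: 6


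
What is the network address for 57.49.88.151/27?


IP:   00111001.00110001.01011000.10010111
Mask: 11111111.11111111.11111111.11100000
AND operation:
Net:  00111001.00110001.01011000.10000000
Network: 57.49.88.128/27


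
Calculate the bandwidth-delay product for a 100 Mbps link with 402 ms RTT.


BDP = bandwidth * RTT
= 100 Mbps * 402 ms
= 100 * 1e6 * 402 / 1000 bits
= 40200000 bits
= 5025000 bytes
= 4907.2266 KB
BDP = 40200000 bits (5025000 bytes)


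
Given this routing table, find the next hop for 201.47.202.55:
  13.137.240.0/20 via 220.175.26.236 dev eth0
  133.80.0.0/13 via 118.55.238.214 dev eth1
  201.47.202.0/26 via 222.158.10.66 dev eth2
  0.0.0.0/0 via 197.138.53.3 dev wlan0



Longest prefix match for 201.47.202.55:
  /20 13.137.240.0: no
  /13 133.80.0.0: no
  /26 201.47.202.0: MATCH
  /0 0.0.0.0: MATCH
Selected: next-hop 222.158.10.66 via eth2 (matched /26)


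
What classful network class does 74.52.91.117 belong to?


First octet: 74
Binary: 01001010
0xxxxxxx -> Class A (1-126)
Class A, default mask 255.0.0.0 (/8)


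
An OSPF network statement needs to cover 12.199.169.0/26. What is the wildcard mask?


Subnet mask: 255.255.255.192
Wildcard = 255.255.255.255 - subnet mask
255 - 255 = 0
255 - 255 = 0
255 - 255 = 0
255 - 192 = 63
Wildcard: 0.0.0.63


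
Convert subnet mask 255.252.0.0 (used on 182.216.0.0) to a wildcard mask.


Subnet mask: 255.252.0.0
Wildcard = 255.255.255.255 - subnet mask
255 - 255 = 0
255 - 252 = 3
255 - 0 = 255
255 - 0 = 255
Wildcard: 0.3.255.255


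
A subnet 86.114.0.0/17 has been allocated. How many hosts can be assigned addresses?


Host bits = 32 - 17 = 15
Total addresses = 2^15 = 32768
Usable = total - 2 (network and broadcast)
Usable hosts: 32766


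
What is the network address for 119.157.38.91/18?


IP:   01110111.10011101.00100110.01011011
Mask: 11111111.11111111.11000000.00000000
AND operation:
Net:  01110111.10011101.00000000.00000000
Network: 119.157.0.0/18


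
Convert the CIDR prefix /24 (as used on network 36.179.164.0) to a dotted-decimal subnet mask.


/24 means 24 network bits, 8 host bits
Binary: 11111111111111111111111100000000
Mask: 255.255.255.0


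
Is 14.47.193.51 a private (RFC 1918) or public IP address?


RFC 1918 private ranges:
  10.0.0.0/8 (10.0.0.0 - 10.255.255.255)
  172.16.0.0/12 (172.16.0.0 - 172.31.255.255)
  192.168.0.0/16 (192.168.0.0 - 192.168.255.255)
Public (not in any RFC 1918 range)


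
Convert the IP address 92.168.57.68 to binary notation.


92 = 01011100
168 = 10101000
57 = 00111001
68 = 01000100
Binary: 01011100.10101000.00111001.01000100


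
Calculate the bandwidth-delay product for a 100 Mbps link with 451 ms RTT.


BDP = bandwidth * RTT
= 100 Mbps * 451 ms
= 100 * 1e6 * 451 / 1000 bits
= 45100000 bits
= 5637500 bytes
= 5505.3711 KB
BDP = 45100000 bits (5637500 bytes)


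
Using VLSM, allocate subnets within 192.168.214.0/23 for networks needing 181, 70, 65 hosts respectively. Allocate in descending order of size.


181 hosts -> /24 (254 usable): 192.168.214.0/24
70 hosts -> /25 (126 usable): 192.168.215.0/25
65 hosts -> /25 (126 usable): 192.168.215.128/25
Allocation: 192.168.214.0/24 (181 hosts, 254 usable); 192.168.215.0/25 (70 hosts, 126 usable); 192.168.215.128/25 (65 hosts, 126 usable)


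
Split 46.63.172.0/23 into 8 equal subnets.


New prefix = 23 + 3 = 26
Each subnet has 64 addresses
  46.63.172.0/26
  46.63.172.64/26
  46.63.172.128/26
  46.63.172.192/26
  46.63.173.0/26
  46.63.173.64/26
  46.63.173.128/26
  46.63.173.192/26
Subnets: 46.63.172.0/26, 46.63.172.64/26, 46.63.172.128/26, 46.63.172.192/26, 46.63.173.0/26, 46.63.173.64/26, 46.63.173.128/26, 46.63.173.192/26


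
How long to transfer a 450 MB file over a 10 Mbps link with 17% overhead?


Effective throughput = 10 * (1 - 17/100) = 8.3 Mbps
File size in Mb = 450 * 8 = 3600 Mb
Time = 3600 / 8.3
Time = 433.7349 seconds


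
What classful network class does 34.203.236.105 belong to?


First octet: 34
Binary: 00100010
0xxxxxxx -> Class A (1-126)
Class A, default mask 255.0.0.0 (/8)


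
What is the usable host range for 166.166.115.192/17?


Network: 166.166.0.0
Broadcast: 166.166.127.255
First usable = network + 1
Last usable = broadcast - 1
Range: 166.166.0.1 to 166.166.127.254


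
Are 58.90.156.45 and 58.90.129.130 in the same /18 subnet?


Mask: 255.255.192.0
58.90.156.45 AND mask = 58.90.128.0
58.90.129.130 AND mask = 58.90.128.0
Yes, same subnet (58.90.128.0)


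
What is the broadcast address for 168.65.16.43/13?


Network: 168.64.0.0/13
Host bits = 19
Set all host bits to 1:
Broadcast: 168.71.255.255


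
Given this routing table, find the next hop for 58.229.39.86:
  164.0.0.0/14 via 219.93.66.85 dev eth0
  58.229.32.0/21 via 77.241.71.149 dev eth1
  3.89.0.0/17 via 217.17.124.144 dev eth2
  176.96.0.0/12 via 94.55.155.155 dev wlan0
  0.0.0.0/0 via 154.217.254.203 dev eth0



Longest prefix match for 58.229.39.86:
  /14 164.0.0.0: no
  /21 58.229.32.0: MATCH
  /17 3.89.0.0: no
  /12 176.96.0.0: no
  /0 0.0.0.0: MATCH
Selected: next-hop 77.241.71.149 via eth1 (matched /21)


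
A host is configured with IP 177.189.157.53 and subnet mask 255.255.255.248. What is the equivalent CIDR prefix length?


Binary: 11111111.11111111.11111111.11111000
Count leading 1s
Prefix: /29


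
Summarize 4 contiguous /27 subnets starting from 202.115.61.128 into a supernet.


Original prefix: /27
Number of subnets: 4 = 2^2
New prefix = 27 - 2 = 25
Supernet: 202.115.61.128/25


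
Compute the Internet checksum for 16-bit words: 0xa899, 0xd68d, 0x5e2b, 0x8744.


Sum all words (with carry folding):
+ 0xa899 = 0xa899
+ 0xd68d = 0x7f27
+ 0x5e2b = 0xdd52
+ 0x8744 = 0x6497
One's complement: ~0x6497
Checksum = 0x9b68


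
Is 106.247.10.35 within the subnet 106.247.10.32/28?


Subnet network: 106.247.10.32
Test IP AND mask: 106.247.10.32
Yes, 106.247.10.35 is in 106.247.10.32/28


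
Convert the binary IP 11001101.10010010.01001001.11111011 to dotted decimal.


11001101 = 205
10010010 = 146
01001001 = 73
11111011 = 251
IP: 205.146.73.251


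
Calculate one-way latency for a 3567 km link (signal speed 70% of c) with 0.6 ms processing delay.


Speed = 0.7 * 3e5 km/s = 210000 km/s
Propagation delay = 3567 / 210000 = 0.017 s = 16.9857 ms
Processing delay = 0.6 ms
Total one-way latency = 17.5857 ms


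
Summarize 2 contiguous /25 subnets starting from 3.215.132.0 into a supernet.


Original prefix: /25
Number of subnets: 2 = 2^1
New prefix = 25 - 1 = 24
Supernet: 3.215.132.0/24


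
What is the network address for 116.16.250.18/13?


IP:   01110100.00010000.11111010.00010010
Mask: 11111111.11111000.00000000.00000000
AND operation:
Net:  01110100.00010000.00000000.00000000
Network: 116.16.0.0/13


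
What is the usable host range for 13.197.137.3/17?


Network: 13.197.128.0
Broadcast: 13.197.255.255
First usable = network + 1
Last usable = broadcast - 1
Range: 13.197.128.1 to 13.197.255.254


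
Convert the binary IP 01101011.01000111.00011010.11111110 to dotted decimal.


01101011 = 107
01000111 = 71
00011010 = 26
11111110 = 254
IP: 107.71.26.254


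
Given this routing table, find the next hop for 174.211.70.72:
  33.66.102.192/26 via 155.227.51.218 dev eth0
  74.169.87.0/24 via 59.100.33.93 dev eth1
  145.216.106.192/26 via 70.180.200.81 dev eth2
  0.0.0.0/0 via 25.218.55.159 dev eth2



Longest prefix match for 174.211.70.72:
  /26 33.66.102.192: no
  /24 74.169.87.0: no
  /26 145.216.106.192: no
  /0 0.0.0.0: MATCH
Selected: next-hop 25.218.55.159 via eth2 (matched /0)


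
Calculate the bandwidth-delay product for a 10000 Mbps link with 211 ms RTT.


BDP = bandwidth * RTT
= 10000 Mbps * 211 ms
= 10000 * 1e6 * 211 / 1000 bits
= 2110000000 bits
= 263750000 bytes
= 257568.3594 KB
BDP = 2110000000 bits (263750000 bytes)


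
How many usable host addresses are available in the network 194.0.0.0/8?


Host bits = 32 - 8 = 24
Total addresses = 2^24 = 16777216
Usable = total - 2 (network and broadcast)
Usable hosts: 16777214


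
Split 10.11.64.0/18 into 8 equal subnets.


New prefix = 18 + 3 = 21
Each subnet has 2048 addresses
  10.11.64.0/21
  10.11.72.0/21
  10.11.80.0/21
  10.11.88.0/21
  10.11.96.0/21
  10.11.104.0/21
  10.11.112.0/21
  10.11.120.0/21
Subnets: 10.11.64.0/21, 10.11.72.0/21, 10.11.80.0/21, 10.11.88.0/21, 10.11.96.0/21, 10.11.104.0/21, 10.11.112.0/21, 10.11.120.0/21


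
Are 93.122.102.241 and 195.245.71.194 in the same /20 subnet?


Mask: 255.255.240.0
93.122.102.241 AND mask = 93.122.96.0
195.245.71.194 AND mask = 195.245.64.0
No, different subnets (93.122.96.0 vs 195.245.64.0)


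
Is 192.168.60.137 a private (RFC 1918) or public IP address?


RFC 1918 private ranges:
  10.0.0.0/8 (10.0.0.0 - 10.255.255.255)
  172.16.0.0/12 (172.16.0.0 - 172.31.255.255)
  192.168.0.0/16 (192.168.0.0 - 192.168.255.255)
Private (in 192.168.0.0/16)


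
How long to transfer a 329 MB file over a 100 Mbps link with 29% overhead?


Effective throughput = 100 * (1 - 29/100) = 71 Mbps
File size in Mb = 329 * 8 = 2632 Mb
Time = 2632 / 71
Time = 37.0704 seconds


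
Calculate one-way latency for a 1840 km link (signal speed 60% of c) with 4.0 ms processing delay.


Speed = 0.6 * 3e5 km/s = 180000 km/s
Propagation delay = 1840 / 180000 = 0.0102 s = 10.2222 ms
Processing delay = 4.0 ms
Total one-way latency = 14.2222 ms


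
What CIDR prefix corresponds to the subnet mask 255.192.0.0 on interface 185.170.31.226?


Binary: 11111111.11000000.00000000.00000000
Count leading 1s
Prefix: /10


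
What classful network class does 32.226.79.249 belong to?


First octet: 32
Binary: 00100000
0xxxxxxx -> Class A (1-126)
Class A, default mask 255.0.0.0 (/8)


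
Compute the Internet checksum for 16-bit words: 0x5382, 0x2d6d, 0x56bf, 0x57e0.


Sum all words (with carry folding):
+ 0x5382 = 0x5382
+ 0x2d6d = 0x80ef
+ 0x56bf = 0xd7ae
+ 0x57e0 = 0x2f8f
One's complement: ~0x2f8f
Checksum = 0xd070


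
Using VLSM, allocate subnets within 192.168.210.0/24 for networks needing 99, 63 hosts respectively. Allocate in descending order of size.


99 hosts -> /25 (126 usable): 192.168.210.0/25
63 hosts -> /25 (126 usable): 192.168.210.128/25
Allocation: 192.168.210.0/25 (99 hosts, 126 usable); 192.168.210.128/25 (63 hosts, 126 usable)


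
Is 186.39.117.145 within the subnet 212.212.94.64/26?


Subnet network: 212.212.94.64
Test IP AND mask: 186.39.117.128
No, 186.39.117.145 is not in 212.212.94.64/26


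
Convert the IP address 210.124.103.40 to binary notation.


210 = 11010010
124 = 01111100
103 = 01100111
40 = 00101000
Binary: 11010010.01111100.01100111.00101000


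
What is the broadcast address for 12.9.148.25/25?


Network: 12.9.148.0/25
Host bits = 7
Set all host bits to 1:
Broadcast: 12.9.148.127


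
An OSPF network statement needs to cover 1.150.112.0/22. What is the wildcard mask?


Subnet mask: 255.255.252.0
Wildcard = 255.255.255.255 - subnet mask
255 - 255 = 0
255 - 255 = 0
255 - 252 = 3
255 - 0 = 255
Wildcard: 0.0.3.255


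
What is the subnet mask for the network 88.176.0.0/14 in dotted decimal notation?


/14 means 14 network bits, 18 host bits
Binary: 11111111111111000000000000000000
Mask: 255.252.0.0


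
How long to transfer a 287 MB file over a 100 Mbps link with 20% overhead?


Effective throughput = 100 * (1 - 20/100) = 80 Mbps
File size in Mb = 287 * 8 = 2296 Mb
Time = 2296 / 80
Time = 28.7 seconds


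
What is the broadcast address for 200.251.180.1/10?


Network: 200.192.0.0/10
Host bits = 22
Set all host bits to 1:
Broadcast: 200.255.255.255


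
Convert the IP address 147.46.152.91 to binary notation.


147 = 10010011
46 = 00101110
152 = 10011000
91 = 01011011
Binary: 10010011.00101110.10011000.01011011


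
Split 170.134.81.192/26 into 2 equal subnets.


New prefix = 26 + 1 = 27
Each subnet has 32 addresses
  170.134.81.192/27
  170.134.81.224/27
Subnets: 170.134.81.192/27, 170.134.81.224/27


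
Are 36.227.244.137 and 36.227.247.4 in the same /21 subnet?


Mask: 255.255.248.0
36.227.244.137 AND mask = 36.227.240.0
36.227.247.4 AND mask = 36.227.240.0
Yes, same subnet (36.227.240.0)


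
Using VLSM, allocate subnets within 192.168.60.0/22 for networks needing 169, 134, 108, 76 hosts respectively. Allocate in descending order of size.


169 hosts -> /24 (254 usable): 192.168.60.0/24
134 hosts -> /24 (254 usable): 192.168.61.0/24
108 hosts -> /25 (126 usable): 192.168.62.0/25
76 hosts -> /25 (126 usable): 192.168.62.128/25
Allocation: 192.168.60.0/24 (169 hosts, 254 usable); 192.168.61.0/24 (134 hosts, 254 usable); 192.168.62.0/25 (108 hosts, 126 usable); 192.168.62.128/25 (76 hosts, 126 usable)


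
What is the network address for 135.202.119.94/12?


IP:   10000111.11001010.01110111.01011110
Mask: 11111111.11110000.00000000.00000000
AND operation:
Net:  10000111.11000000.00000000.00000000
Network: 135.192.0.0/12


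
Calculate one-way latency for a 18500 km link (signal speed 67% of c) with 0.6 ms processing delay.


Speed = 0.67 * 3e5 km/s = 201000 km/s
Propagation delay = 18500 / 201000 = 0.092 s = 92.0398 ms
Processing delay = 0.6 ms
Total one-way latency = 92.6398 ms


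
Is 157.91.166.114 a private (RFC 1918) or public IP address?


RFC 1918 private ranges:
  10.0.0.0/8 (10.0.0.0 - 10.255.255.255)
  172.16.0.0/12 (172.16.0.0 - 172.31.255.255)
  192.168.0.0/16 (192.168.0.0 - 192.168.255.255)
Public (not in any RFC 1918 range)


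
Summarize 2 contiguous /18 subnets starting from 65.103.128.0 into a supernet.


Original prefix: /18
Number of subnets: 2 = 2^1
New prefix = 18 - 1 = 17
Supernet: 65.103.128.0/17


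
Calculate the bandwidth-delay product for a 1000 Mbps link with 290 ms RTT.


BDP = bandwidth * RTT
= 1000 Mbps * 290 ms
= 1000 * 1e6 * 290 / 1000 bits
= 290000000 bits
= 36250000 bytes
= 35400.3906 KB
BDP = 290000000 bits (36250000 bytes)


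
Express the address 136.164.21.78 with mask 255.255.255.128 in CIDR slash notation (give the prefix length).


Binary: 11111111.11111111.11111111.10000000
Count leading 1s
Prefix: /25


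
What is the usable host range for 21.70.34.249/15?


Network: 21.70.0.0
Broadcast: 21.71.255.255
First usable = network + 1
Last usable = broadcast - 1
Range: 21.70.0.1 to 21.71.255.254


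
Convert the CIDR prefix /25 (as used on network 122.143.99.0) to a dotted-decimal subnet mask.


/25 means 25 network bits, 7 host bits
Binary: 11111111111111111111111110000000
Mask: 255.255.255.128


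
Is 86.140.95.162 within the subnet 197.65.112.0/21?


Subnet network: 197.65.112.0
Test IP AND mask: 86.140.88.0
No, 86.140.95.162 is not in 197.65.112.0/21


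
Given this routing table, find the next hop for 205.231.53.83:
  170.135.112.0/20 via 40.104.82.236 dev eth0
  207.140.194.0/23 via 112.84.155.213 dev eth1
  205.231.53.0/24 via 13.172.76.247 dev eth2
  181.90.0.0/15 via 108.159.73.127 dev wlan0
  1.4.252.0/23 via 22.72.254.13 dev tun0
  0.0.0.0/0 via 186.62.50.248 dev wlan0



Longest prefix match for 205.231.53.83:
  /20 170.135.112.0: no
  /23 207.140.194.0: no
  /24 205.231.53.0: MATCH
  /15 181.90.0.0: no
  /23 1.4.252.0: no
  /0 0.0.0.0: MATCH
Selected: next-hop 13.172.76.247 via eth2 (matched /24)


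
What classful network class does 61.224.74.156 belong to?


First octet: 61
Binary: 00111101
0xxxxxxx -> Class A (1-126)
Class A, default mask 255.0.0.0 (/8)


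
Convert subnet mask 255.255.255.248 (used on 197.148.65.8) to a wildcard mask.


Subnet mask: 255.255.255.248
Wildcard = 255.255.255.255 - subnet mask
255 - 255 = 0
255 - 255 = 0
255 - 255 = 0
255 - 248 = 7
Wildcard: 0.0.0.7


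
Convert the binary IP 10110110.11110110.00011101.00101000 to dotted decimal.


10110110 = 182
11110110 = 246
00011101 = 29
00101000 = 40
IP: 182.246.29.40


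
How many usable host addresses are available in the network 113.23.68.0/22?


Host bits = 32 - 22 = 10
Total addresses = 2^10 = 1024
Usable = total - 2 (network and broadcast)
Usable hosts: 1022


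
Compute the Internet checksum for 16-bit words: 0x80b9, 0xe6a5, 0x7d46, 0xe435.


Sum all words (with carry folding):
+ 0x80b9 = 0x80b9
+ 0xe6a5 = 0x675f
+ 0x7d46 = 0xe4a5
+ 0xe435 = 0xc8db
One's complement: ~0xc8db
Checksum = 0x3724


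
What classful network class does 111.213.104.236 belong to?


First octet: 111
Binary: 01101111
0xxxxxxx -> Class A (1-126)
Class A, default mask 255.0.0.0 (/8)


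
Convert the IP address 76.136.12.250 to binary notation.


76 = 01001100
136 = 10001000
12 = 00001100
250 = 11111010
Binary: 01001100.10001000.00001100.11111010


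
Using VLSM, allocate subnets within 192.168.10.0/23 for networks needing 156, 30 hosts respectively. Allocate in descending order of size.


156 hosts -> /24 (254 usable): 192.168.10.0/24
30 hosts -> /27 (30 usable): 192.168.11.0/27
Allocation: 192.168.10.0/24 (156 hosts, 254 usable); 192.168.11.0/27 (30 hosts, 30 usable)


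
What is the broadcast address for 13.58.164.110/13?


Network: 13.56.0.0/13
Host bits = 19
Set all host bits to 1:
Broadcast: 13.63.255.255


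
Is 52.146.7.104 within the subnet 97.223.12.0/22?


Subnet network: 97.223.12.0
Test IP AND mask: 52.146.4.0
No, 52.146.7.104 is not in 97.223.12.0/22


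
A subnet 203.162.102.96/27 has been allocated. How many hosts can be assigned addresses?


Host bits = 32 - 27 = 5
Total addresses = 2^5 = 32
Usable = total - 2 (network and broadcast)
Usable hosts: 30


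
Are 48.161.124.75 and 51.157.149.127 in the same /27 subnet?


Mask: 255.255.255.224
48.161.124.75 AND mask = 48.161.124.64
51.157.149.127 AND mask = 51.157.149.96
No, different subnets (48.161.124.64 vs 51.157.149.96)


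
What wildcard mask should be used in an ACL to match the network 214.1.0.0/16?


Subnet mask: 255.255.0.0
Wildcard = 255.255.255.255 - subnet mask
255 - 255 = 0
255 - 255 = 0
255 - 0 = 255
255 - 0 = 255
Wildcard: 0.0.255.255


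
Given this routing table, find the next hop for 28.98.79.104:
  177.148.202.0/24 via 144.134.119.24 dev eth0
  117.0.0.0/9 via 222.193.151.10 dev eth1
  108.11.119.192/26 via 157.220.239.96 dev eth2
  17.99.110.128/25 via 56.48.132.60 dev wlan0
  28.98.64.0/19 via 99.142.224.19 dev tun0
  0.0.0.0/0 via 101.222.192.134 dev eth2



Longest prefix match for 28.98.79.104:
  /24 177.148.202.0: no
  /9 117.0.0.0: no
  /26 108.11.119.192: no
  /25 17.99.110.128: no
  /19 28.98.64.0: MATCH
  /0 0.0.0.0: MATCH
Selected: next-hop 99.142.224.19 via tun0 (matched /19)


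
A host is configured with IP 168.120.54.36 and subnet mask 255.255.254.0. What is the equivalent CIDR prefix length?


Binary: 11111111.11111111.11111110.00000000
Count leading 1s
Prefix: /23


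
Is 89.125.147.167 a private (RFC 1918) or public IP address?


RFC 1918 private ranges:
  10.0.0.0/8 (10.0.0.0 - 10.255.255.255)
  172.16.0.0/12 (172.16.0.0 - 172.31.255.255)
  192.168.0.0/16 (192.168.0.0 - 192.168.255.255)
Public (not in any RFC 1918 range)


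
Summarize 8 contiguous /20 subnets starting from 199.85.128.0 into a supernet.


Original prefix: /20
Number of subnets: 8 = 2^3
New prefix = 20 - 3 = 17
Supernet: 199.85.128.0/17


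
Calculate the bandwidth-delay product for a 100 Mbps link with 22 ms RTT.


BDP = bandwidth * RTT
= 100 Mbps * 22 ms
= 100 * 1e6 * 22 / 1000 bits
= 2200000 bits
= 275000 bytes
= 268.5547 KB
BDP = 2200000 bits (275000 bytes)


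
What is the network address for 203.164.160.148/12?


IP:   11001011.10100100.10100000.10010100
Mask: 11111111.11110000.00000000.00000000
AND operation:
Net:  11001011.10100000.00000000.00000000
Network: 203.160.0.0/12


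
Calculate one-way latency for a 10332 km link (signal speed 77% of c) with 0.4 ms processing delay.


Speed = 0.77 * 3e5 km/s = 231000 km/s
Propagation delay = 10332 / 231000 = 0.0447 s = 44.7273 ms
Processing delay = 0.4 ms
Total one-way latency = 45.1273 ms


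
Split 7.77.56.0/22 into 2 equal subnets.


New prefix = 22 + 1 = 23
Each subnet has 512 addresses
  7.77.56.0/23
  7.77.58.0/23
Subnets: 7.77.56.0/23, 7.77.58.0/23


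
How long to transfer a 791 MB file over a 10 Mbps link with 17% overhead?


Effective throughput = 10 * (1 - 17/100) = 8.3 Mbps
File size in Mb = 791 * 8 = 6328 Mb
Time = 6328 / 8.3
Time = 762.4096 seconds


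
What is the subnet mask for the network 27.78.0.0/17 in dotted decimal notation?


/17 means 17 network bits, 15 host bits
Binary: 11111111111111111000000000000000
Mask: 255.255.128.0


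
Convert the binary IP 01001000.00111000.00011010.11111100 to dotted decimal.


01001000 = 72
00111000 = 56
00011010 = 26
11111100 = 252
IP: 72.56.26.252


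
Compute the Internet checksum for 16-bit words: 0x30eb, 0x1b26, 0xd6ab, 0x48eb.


Sum all words (with carry folding):
+ 0x30eb = 0x30eb
+ 0x1b26 = 0x4c11
+ 0xd6ab = 0x22bd
+ 0x48eb = 0x6ba8
One's complement: ~0x6ba8
Checksum = 0x9457


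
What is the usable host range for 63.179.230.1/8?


Network: 63.0.0.0
Broadcast: 63.255.255.255
First usable = network + 1
Last usable = broadcast - 1
Range: 63.0.0.1 to 63.255.255.254


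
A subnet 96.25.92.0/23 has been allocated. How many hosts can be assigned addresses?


Host bits = 32 - 23 = 9
Total addresses = 2^9 = 512
Usable = total - 2 (network and broadcast)
Usable hosts: 510


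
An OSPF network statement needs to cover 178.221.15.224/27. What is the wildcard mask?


Subnet mask: 255.255.255.224
Wildcard = 255.255.255.255 - subnet mask
255 - 255 = 0
255 - 255 = 0
255 - 255 = 0
255 - 224 = 31
Wildcard: 0.0.0.31


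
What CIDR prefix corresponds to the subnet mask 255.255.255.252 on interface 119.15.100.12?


Binary: 11111111.11111111.11111111.11111100
Count leading 1s
Prefix: /30


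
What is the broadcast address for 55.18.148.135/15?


Network: 55.18.0.0/15
Host bits = 17
Set all host bits to 1:
Broadcast: 55.19.255.255


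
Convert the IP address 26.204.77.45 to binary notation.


26 = 00011010
204 = 11001100
77 = 01001101
45 = 00101101
Binary: 00011010.11001100.01001101.00101101


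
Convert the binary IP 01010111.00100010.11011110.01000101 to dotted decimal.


01010111 = 87
00100010 = 34
11011110 = 222
01000101 = 69
IP: 87.34.222.69


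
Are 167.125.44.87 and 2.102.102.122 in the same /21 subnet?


Mask: 255.255.248.0
167.125.44.87 AND mask = 167.125.40.0
2.102.102.122 AND mask = 2.102.96.0
No, different subnets (167.125.40.0 vs 2.102.96.0)


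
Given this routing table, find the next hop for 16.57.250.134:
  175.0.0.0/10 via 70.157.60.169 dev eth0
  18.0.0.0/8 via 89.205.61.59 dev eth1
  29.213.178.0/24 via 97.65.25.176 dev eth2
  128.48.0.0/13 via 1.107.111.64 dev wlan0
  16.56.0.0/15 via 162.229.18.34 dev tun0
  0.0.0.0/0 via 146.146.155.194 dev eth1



Longest prefix match for 16.57.250.134:
  /10 175.0.0.0: no
  /8 18.0.0.0: no
  /24 29.213.178.0: no
  /13 128.48.0.0: no
  /15 16.56.0.0: MATCH
  /0 0.0.0.0: MATCH
Selected: next-hop 162.229.18.34 via tun0 (matched /15)


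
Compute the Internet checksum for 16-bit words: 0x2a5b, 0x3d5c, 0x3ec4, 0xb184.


Sum all words (with carry folding):
+ 0x2a5b = 0x2a5b
+ 0x3d5c = 0x67b7
+ 0x3ec4 = 0xa67b
+ 0xb184 = 0x5800
One's complement: ~0x5800
Checksum = 0xa7ff


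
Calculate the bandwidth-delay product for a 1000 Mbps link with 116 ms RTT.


BDP = bandwidth * RTT
= 1000 Mbps * 116 ms
= 1000 * 1e6 * 116 / 1000 bits
= 116000000 bits
= 14500000 bytes
= 14160.1562 KB
BDP = 116000000 bits (14500000 bytes)


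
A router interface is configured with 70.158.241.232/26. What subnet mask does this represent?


/26 means 26 network bits, 6 host bits
Binary: 11111111111111111111111111000000
Mask: 255.255.255.192


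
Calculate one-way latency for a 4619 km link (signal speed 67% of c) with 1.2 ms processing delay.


Speed = 0.67 * 3e5 km/s = 201000 km/s
Propagation delay = 4619 / 201000 = 0.023 s = 22.9801 ms
Processing delay = 1.2 ms
Total one-way latency = 24.1801 ms


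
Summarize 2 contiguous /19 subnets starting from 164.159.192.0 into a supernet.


Original prefix: /19
Number of subnets: 2 = 2^1
New prefix = 19 - 1 = 18
Supernet: 164.159.192.0/18


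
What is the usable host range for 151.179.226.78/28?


Network: 151.179.226.64
Broadcast: 151.179.226.79
First usable = network + 1
Last usable = broadcast - 1
Range: 151.179.226.65 to 151.179.226.78


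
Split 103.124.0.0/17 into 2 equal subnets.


New prefix = 17 + 1 = 18
Each subnet has 16384 addresses
  103.124.0.0/18
  103.124.64.0/18
Subnets: 103.124.0.0/18, 103.124.64.0/18


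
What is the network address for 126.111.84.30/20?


IP:   01111110.01101111.01010100.00011110
Mask: 11111111.11111111.11110000.00000000
AND operation:
Net:  01111110.01101111.01010000.00000000
Network: 126.111.80.0/20


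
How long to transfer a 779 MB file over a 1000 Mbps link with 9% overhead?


Effective throughput = 1000 * (1 - 9/100) = 910 Mbps
File size in Mb = 779 * 8 = 6232 Mb
Time = 6232 / 910
Time = 6.8484 seconds


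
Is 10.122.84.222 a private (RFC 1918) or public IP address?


RFC 1918 private ranges:
  10.0.0.0/8 (10.0.0.0 - 10.255.255.255)
  172.16.0.0/12 (172.16.0.0 - 172.31.255.255)
  192.168.0.0/16 (192.168.0.0 - 192.168.255.255)
Private (in 10.0.0.0/8)


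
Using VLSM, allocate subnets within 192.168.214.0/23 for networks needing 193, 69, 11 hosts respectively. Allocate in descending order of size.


193 hosts -> /24 (254 usable): 192.168.214.0/24
69 hosts -> /25 (126 usable): 192.168.215.0/25
11 hosts -> /28 (14 usable): 192.168.215.128/28
Allocation: 192.168.214.0/24 (193 hosts, 254 usable); 192.168.215.0/25 (69 hosts, 126 usable); 192.168.215.128/28 (11 hosts, 14 usable)


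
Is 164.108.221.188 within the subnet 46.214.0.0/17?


Subnet network: 46.214.0.0
Test IP AND mask: 164.108.128.0
No, 164.108.221.188 is not in 46.214.0.0/17


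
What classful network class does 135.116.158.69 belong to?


First octet: 135
Binary: 10000111
10xxxxxx -> Class B (128-191)
Class B, default mask 255.255.0.0 (/16)


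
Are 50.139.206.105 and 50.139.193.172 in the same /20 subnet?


Mask: 255.255.240.0
50.139.206.105 AND mask = 50.139.192.0
50.139.193.172 AND mask = 50.139.192.0
Yes, same subnet (50.139.192.0)


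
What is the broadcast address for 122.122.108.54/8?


Network: 122.0.0.0/8
Host bits = 24
Set all host bits to 1:
Broadcast: 122.255.255.255


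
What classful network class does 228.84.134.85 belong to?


First octet: 228
Binary: 11100100
1110xxxx -> Class D (224-239)
Class D (multicast), default mask N/A


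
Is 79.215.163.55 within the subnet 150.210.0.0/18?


Subnet network: 150.210.0.0
Test IP AND mask: 79.215.128.0
No, 79.215.163.55 is not in 150.210.0.0/18


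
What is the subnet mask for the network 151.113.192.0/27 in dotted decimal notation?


/27 means 27 network bits, 5 host bits
Binary: 11111111111111111111111111100000
Mask: 255.255.255.224


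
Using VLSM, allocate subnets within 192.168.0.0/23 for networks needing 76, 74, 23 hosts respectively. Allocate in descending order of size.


76 hosts -> /25 (126 usable): 192.168.0.0/25
74 hosts -> /25 (126 usable): 192.168.0.128/25
23 hosts -> /27 (30 usable): 192.168.1.0/27
Allocation: 192.168.0.0/25 (76 hosts, 126 usable); 192.168.0.128/25 (74 hosts, 126 usable); 192.168.1.0/27 (23 hosts, 30 usable)


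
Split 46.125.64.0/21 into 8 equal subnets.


New prefix = 21 + 3 = 24
Each subnet has 256 addresses
  46.125.64.0/24
  46.125.65.0/24
  46.125.66.0/24
  46.125.67.0/24
  46.125.68.0/24
  46.125.69.0/24
  46.125.70.0/24
  46.125.71.0/24
Subnets: 46.125.64.0/24, 46.125.65.0/24, 46.125.66.0/24, 46.125.67.0/24, 46.125.68.0/24, 46.125.69.0/24, 46.125.70.0/24, 46.125.71.0/24


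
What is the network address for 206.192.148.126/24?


IP:   11001110.11000000.10010100.01111110
Mask: 11111111.11111111.11111111.00000000
AND operation:
Net:  11001110.11000000.10010100.00000000
Network: 206.192.148.0/24


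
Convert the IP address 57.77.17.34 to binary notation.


57 = 00111001
77 = 01001101
17 = 00010001
34 = 00100010
Binary: 00111001.01001101.00010001.00100010


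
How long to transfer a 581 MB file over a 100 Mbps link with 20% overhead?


Effective throughput = 100 * (1 - 20/100) = 80 Mbps
File size in Mb = 581 * 8 = 4648 Mb
Time = 4648 / 80
Time = 58.1 seconds


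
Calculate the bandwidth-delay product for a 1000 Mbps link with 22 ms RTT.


BDP = bandwidth * RTT
= 1000 Mbps * 22 ms
= 1000 * 1e6 * 22 / 1000 bits
= 22000000 bits
= 2750000 bytes
= 2685.5469 KB
BDP = 22000000 bits (2750000 bytes)


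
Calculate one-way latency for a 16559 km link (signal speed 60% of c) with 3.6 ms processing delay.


Speed = 0.6 * 3e5 km/s = 180000 km/s
Propagation delay = 16559 / 180000 = 0.092 s = 91.9944 ms
Processing delay = 3.6 ms
Total one-way latency = 95.5944 ms


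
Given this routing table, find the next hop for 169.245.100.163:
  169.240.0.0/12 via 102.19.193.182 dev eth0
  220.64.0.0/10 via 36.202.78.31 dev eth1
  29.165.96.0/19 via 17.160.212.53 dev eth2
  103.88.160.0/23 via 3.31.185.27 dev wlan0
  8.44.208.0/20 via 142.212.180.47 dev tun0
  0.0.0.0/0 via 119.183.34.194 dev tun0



Longest prefix match for 169.245.100.163:
  /12 169.240.0.0: MATCH
  /10 220.64.0.0: no
  /19 29.165.96.0: no
  /23 103.88.160.0: no
  /20 8.44.208.0: no
  /0 0.0.0.0: MATCH
Selected: next-hop 102.19.193.182 via eth0 (matched /12)


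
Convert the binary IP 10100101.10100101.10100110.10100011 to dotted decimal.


10100101 = 165
10100101 = 165
10100110 = 166
10100011 = 163
IP: 165.165.166.163


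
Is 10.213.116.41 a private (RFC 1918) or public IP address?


RFC 1918 private ranges:
  10.0.0.0/8 (10.0.0.0 - 10.255.255.255)
  172.16.0.0/12 (172.16.0.0 - 172.31.255.255)
  192.168.0.0/16 (192.168.0.0 - 192.168.255.255)
Private (in 10.0.0.0/8)


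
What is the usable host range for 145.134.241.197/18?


Network: 145.134.192.0
Broadcast: 145.134.255.255
First usable = network + 1
Last usable = broadcast - 1
Range: 145.134.192.1 to 145.134.255.254


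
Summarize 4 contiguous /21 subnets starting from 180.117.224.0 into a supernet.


Original prefix: /21
Number of subnets: 4 = 2^2
New prefix = 21 - 2 = 19
Supernet: 180.117.224.0/19


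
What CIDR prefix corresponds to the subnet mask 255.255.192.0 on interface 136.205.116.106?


Binary: 11111111.11111111.11000000.00000000
Count leading 1s
Prefix: /18


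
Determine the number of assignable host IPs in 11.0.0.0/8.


Host bits = 32 - 8 = 24
Total addresses = 2^24 = 16777216
Usable = total - 2 (network and broadcast)
Usable hosts: 16777214


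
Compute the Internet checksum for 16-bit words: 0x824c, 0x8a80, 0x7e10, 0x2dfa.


Sum all words (with carry folding):
+ 0x824c = 0x824c
+ 0x8a80 = 0x0ccd
+ 0x7e10 = 0x8add
+ 0x2dfa = 0xb8d7
One's complement: ~0xb8d7
Checksum = 0x4728


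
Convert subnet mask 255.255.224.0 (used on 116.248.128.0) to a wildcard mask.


Subnet mask: 255.255.224.0
Wildcard = 255.255.255.255 - subnet mask
255 - 255 = 0
255 - 255 = 0
255 - 224 = 31
255 - 0 = 255
Wildcard: 0.0.31.255
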